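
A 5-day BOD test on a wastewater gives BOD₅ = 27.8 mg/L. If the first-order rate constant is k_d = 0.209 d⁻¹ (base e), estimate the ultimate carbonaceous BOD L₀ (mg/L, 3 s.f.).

BOD₅ = L₀(1 − e^(−5k_d)) ⇒ L₀ = BOD₅ / (1 − e^(−5×0.209))
= 27.8 / (1 − 0.3517) = 27.8 / 0.6483 = 42.88 mg/L.

L₀ ≈ 42.9 mg/L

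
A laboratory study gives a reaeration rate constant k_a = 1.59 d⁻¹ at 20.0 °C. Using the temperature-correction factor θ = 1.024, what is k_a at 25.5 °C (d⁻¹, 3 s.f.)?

k_a ≈ 1.81 d⁻¹

k_a(T₂) = k_a(T₁) · θ^(T₂−T₁) = 1.59 × 1.024^(25.5−20.0)
= 1.59 × 1.024^5.50 = 1.59 × 1.139 = 1.812 d⁻¹.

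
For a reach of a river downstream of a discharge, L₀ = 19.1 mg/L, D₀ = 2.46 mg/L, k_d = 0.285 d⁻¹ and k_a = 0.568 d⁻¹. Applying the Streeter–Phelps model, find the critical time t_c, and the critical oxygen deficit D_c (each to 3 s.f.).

t_c ≈ 1.95 d; D_c ≈ 5.49 mg/L

t_c = [1/(k_a−k_d)] ln[(k_a/k_d)(1 − D₀(k_a−k_d)/(k_d L₀))]
= [1/(0.568−0.285)] ln[(0.568/0.285)(1 − 2.46×0.2830/(0.285×19.1))]
= (1/0.2830) ln[1.993 × 0.8721] = 3.534 × ln(1.738) = 3.534 × 0.5528 = 1.953 d.
D_c = (k_d/k_a) L₀ e^(−k_d t_c) = (0.285/0.568) × 19.1 × e^(−0.285×1.953) = 0.5018 × 19.1 × 0.5731 = 5.492 mg/L.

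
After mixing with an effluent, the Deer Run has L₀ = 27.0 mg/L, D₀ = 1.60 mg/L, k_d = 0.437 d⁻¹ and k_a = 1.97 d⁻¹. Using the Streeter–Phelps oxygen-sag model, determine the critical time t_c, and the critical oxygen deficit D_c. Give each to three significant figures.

t_c ≈ 0.830 d; D_c ≈ 4.17 mg/L

t_c = [1/(k_a−k_d)] ln[(k_a/k_d)(1 − D₀(k_a−k_d)/(k_d L₀))]
= [1/(1.97−0.437)] ln[(1.97/0.437)(1 − 1.60×1.533/(0.437×27.0))]
= (1/1.533) ln[4.508 × 0.7921] = 0.6523 × ln(3.571) = 0.6523 × 1.273 = 0.8303 d.
L(t_c) = L₀ e^(−k_d t_c) = 27.0 × 0.6957 = 18.78 mg/L, and at the critical point k_a D_c = k_d L, so D_c = (0.437/1.97) × 18.78 = 4.167 mg/L.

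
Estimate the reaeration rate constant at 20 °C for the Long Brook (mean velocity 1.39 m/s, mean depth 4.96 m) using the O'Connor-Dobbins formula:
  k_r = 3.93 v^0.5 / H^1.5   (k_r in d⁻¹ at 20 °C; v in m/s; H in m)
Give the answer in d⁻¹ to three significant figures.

k_r ≈ 0.419 d⁻¹

k_r = 3.93 × 1.39^0.5 / 4.96^1.5 = 3.93 × 1.179 / 11.05 = 0.4194 d⁻¹.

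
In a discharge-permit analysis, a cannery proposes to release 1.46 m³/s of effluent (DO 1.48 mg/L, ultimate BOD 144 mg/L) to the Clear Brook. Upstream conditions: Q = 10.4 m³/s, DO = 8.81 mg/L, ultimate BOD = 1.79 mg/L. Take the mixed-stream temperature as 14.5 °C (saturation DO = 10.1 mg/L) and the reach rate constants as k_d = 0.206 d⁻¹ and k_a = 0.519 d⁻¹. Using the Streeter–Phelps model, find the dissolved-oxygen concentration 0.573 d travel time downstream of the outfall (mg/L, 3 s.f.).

DO ≈ 6.62 mg/L

Mixed DO = (10.4×8.81 + 1.46×1.48)/(10.4+1.46) = 93.78/11.86 = 7.908 mg/L.
Mixed L₀ = (10.4×1.79 + 1.46×144)/(11.86) = 228.9/11.86 = 19.30 mg/L.
Initial deficit D₀ = C_s − DO₀ = 10.1 − 7.908 = 2.192 mg/L.
D(0.573) = [0.206×19.30/(0.519−0.206)](e^(−0.206×0.573) − e^(−0.519×0.573)) + 2.192 e^(−0.519×0.573)
= 12.70 × (0.8887 − 0.7428) + 2.192 × 0.7428 = 3.481 mg/L.
DO = 10.1 − 3.481 = 6.619 mg/L.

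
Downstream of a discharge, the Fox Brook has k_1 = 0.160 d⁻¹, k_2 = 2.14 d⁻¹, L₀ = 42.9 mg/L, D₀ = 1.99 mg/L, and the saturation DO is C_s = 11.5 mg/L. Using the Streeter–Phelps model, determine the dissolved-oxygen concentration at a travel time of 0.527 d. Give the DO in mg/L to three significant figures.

DO ≈ 8.79 mg/L

k_1 L₀/(k_2−k_1) = 0.160×42.9/(2.14−0.160) = 6.864/1.980 = 3.467 mg/L.
e^(−k_1 t) = e^(−0.160×0.5270) = 0.9191; e^(−k_2 t) = e^(−2.14×0.5270) = 0.3238.
D = 3.467 × (0.9191 − 0.3238) + 1.99 × 0.3238 = 2.064 + 0.6443 = 2.708 mg/L.
DO = C_s − D = 11.5 − 2.708 = 8.792 mg/L.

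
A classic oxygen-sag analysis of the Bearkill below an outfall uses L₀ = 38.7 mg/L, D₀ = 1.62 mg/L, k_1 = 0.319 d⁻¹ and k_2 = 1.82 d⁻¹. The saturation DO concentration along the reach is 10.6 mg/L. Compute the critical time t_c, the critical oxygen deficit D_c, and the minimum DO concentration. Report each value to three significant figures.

t_c ≈ 1.01 d; D_c ≈ 4.91 mg/L; min DO ≈ 5.69 mg/L

t_c = [1/(k_2−k_1)] ln[(k_2/k_1)(1 − D₀(k_2−k_1)/(k_1 L₀))]
= [1/(1.82−0.319)] ln[(1.82/0.319)(1 − 1.62×1.501/(0.319×38.7))]
= (1/1.501) ln[5.705 × 0.8030] = 0.6662 × ln(4.582) = 0.6662 × 1.522 = 1.014 d.
D_c = (k_1/k_2) L₀ e^(−k_1 t_c) = (0.319/1.82) × 38.7 × e^(−0.319×1.014) = 0.1753 × 38.7 × 0.7236 = 4.908 mg/L.
Minimum DO = C_s − D_c = 10.6 − 4.908 = 5.692 mg/L.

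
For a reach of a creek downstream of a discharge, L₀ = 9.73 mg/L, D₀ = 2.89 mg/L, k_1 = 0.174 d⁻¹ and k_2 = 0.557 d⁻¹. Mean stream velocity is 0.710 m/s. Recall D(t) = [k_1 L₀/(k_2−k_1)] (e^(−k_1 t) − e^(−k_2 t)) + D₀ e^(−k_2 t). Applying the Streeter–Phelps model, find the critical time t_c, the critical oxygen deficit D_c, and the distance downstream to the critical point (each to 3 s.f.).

With k_2/k_1 = 3.201 and 1 − D₀(k_2−k_1)/(k_1 L₀) = 0.3462,
t_c = ln(3.201 × 0.3462) / (0.557 − 0.174) = ln(1.108) / 0.3830 = 0.1028/0.3830 = 0.2685 d.
L(t_c) = L₀ e^(−k_1 t_c) = 9.73 × 0.9544 = 9.286 mg/L, and at the critical point k_2 D_c = k_1 L, so D_c = (0.174/0.557) × 9.286 = 2.901 mg/L.
x_c = v t_c = 0.710 m/s × 0.2685 d × 86400 s/d = 16470 m ≈ 16.5 km.

t_c ≈ 0.268 d; D_c ≈ 2.90 mg/L; x_c ≈ 16.5 km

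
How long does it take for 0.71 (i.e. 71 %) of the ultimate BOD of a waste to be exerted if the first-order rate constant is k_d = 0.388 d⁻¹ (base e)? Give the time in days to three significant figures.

y/L₀ = 1 − e^(−k_d t) = 0.71 ⇒ e^(−k_d t) = 0.290
t = −ln(0.290) / 0.388 = 1.238 / 0.388 = 3.190 d.

t ≈ 3.19 d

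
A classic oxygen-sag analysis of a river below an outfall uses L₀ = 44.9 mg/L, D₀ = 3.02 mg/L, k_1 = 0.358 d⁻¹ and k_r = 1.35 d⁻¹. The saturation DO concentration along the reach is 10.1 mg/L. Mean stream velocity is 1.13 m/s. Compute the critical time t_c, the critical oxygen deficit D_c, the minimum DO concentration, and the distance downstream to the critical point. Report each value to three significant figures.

With k_r/k_1 = 3.771 and 1 − D₀(k_r−k_1)/(k_1 L₀) = 0.8136,
t_c = ln(3.771 × 0.8136) / (1.35 − 0.358) = ln(3.068) / 0.9920 = 1.121/0.9920 = 1.130 d.
D_c = (k_1/k_r) L₀ e^(−k_1 t_c) = (0.358/1.35) × 44.9 × e^(−0.358×1.130) = 0.2652 × 44.9 × 0.6673 = 7.945 mg/L.
Minimum DO = C_s − D_c = 10.1 − 7.945 = 2.155 mg/L.
x_c = v t_c = 1.13 m/s × 1.130 d × 86400 s/d = 110300 m ≈ 110 km.

t_c ≈ 1.13 d; D_c ≈ 7.94 mg/L; min DO ≈ 2.16 mg/L; x_c ≈ 110 km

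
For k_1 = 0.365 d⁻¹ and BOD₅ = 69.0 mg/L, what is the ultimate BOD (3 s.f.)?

BOD₅ = L₀(1 − e^(−5k_1)) ⇒ L₀ = BOD₅ / (1 − e^(−5×0.365))
= 69.0 / (1 − 0.1612) = 69.0 / 0.8388 = 82.26 mg/L.

L₀ ≈ 82.3 mg/L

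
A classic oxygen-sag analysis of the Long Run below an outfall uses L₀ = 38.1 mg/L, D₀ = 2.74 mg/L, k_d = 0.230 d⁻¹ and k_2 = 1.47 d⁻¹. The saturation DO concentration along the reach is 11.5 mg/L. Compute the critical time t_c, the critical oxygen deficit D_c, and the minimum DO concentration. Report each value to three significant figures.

t_c ≈ 1.10 d; D_c ≈ 4.63 mg/L; min DO ≈ 6.87 mg/L

At the critical point dD/dt = 0, so k_d L₀ e^(−k_d t) = k_2 D. Substituting D(t) from the Streeter–Phelps equation and solving for t gives
t_c = ln[(k_2/k_d)(1 − D₀(k_2−k_d)/(k_d L₀))] / (k_2−k_d).
Here k_2−k_d = 1.240 d⁻¹ and 1 − D₀(k_2−k_d)/(k_d L₀) = 1 − 2.74×1.240/(0.230×38.1) = 0.6123, so
t_c = ln(6.391 × 0.6123) / 1.240 = 1.364 / 1.240 = 1.100 d.
D_c = (k_d/k_2) L₀ e^(−k_d t_c) = (0.230/1.47) × 38.1 × e^(−0.230×1.100) = 0.1565 × 38.1 × 0.7764 = 4.628 mg/L.
Minimum DO = C_s − D_c = 11.5 − 4.628 = 6.872 mg/L.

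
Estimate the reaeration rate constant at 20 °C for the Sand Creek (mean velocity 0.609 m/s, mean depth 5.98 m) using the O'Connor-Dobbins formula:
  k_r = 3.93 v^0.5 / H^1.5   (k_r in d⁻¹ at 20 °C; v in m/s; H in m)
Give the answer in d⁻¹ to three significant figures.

k_r = 3.93 × 0.609^0.5 / 5.98^1.5 = 3.93 × 0.7804 / 14.62 = 0.2097 d⁻¹.

k_r ≈ 0.210 d⁻¹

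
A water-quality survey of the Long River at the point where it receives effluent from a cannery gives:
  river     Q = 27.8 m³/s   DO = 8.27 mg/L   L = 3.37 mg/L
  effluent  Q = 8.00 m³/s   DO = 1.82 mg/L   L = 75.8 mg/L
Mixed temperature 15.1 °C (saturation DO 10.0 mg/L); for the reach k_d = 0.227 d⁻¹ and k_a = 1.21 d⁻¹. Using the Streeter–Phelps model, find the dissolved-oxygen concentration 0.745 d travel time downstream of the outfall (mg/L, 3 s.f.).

DO ≈ 6.73 mg/L

Mixed DO = (27.8×8.27 + 8.00×1.82)/(27.8+8.00) = 244.5/35.80 = 6.829 mg/L.
Mixed L₀ = (27.8×3.37 + 8.00×75.8)/(35.80) = 700.1/35.80 = 19.56 mg/L.
Initial deficit D₀ = C_s − DO₀ = 10.0 − 6.829 = 3.171 mg/L.
D(0.745) = [0.227×19.56/(1.21−0.227)](e^(−0.227×0.745) − e^(−1.21×0.745)) + 3.171 e^(−1.21×0.745)
= 4.516 × (0.8444 − 0.4060) + 3.171 × 0.4060 = 3.267 mg/L.
DO = 10.0 − 3.267 = 6.733 mg/L.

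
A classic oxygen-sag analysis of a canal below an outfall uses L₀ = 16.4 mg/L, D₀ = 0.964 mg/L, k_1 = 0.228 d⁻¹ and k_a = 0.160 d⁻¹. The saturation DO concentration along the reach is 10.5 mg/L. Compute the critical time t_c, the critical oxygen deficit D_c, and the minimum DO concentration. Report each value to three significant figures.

t_c ≈ 4.95 d; D_c ≈ 7.55 mg/L; min DO ≈ 2.95 mg/L

t_c = [1/(k_a−k_1)] ln[(k_a/k_1)(1 − D₀(k_a−k_1)/(k_1 L₀))]
= [1/(0.160−0.228)] ln[(0.160/0.228)(1 − 0.964×-0.06800/(0.228×16.4))]
= (1/-0.06800) ln[0.7018 × 1.018] = -14.71 × ln(0.7141) = -14.71 × -0.3368 = 4.953 d.
L(t_c) = L₀ e^(−k_1 t_c) = 16.4 × 0.3233 = 5.302 mg/L, and at the critical point k_a D_c = k_1 L, so D_c = (0.228/0.160) × 5.302 = 7.555 mg/L.
Minimum DO = C_s − D_c = 10.5 − 7.555 = 2.945 mg/L.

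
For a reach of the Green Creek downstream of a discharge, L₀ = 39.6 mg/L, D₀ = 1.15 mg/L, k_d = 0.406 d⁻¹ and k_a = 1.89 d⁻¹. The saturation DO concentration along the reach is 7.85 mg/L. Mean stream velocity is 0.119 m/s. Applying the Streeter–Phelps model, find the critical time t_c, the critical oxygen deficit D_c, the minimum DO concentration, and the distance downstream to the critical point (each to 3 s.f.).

t_c ≈ 0.961 d; D_c ≈ 5.76 mg/L; min DO ≈ 2.09 mg/L; x_c ≈ 9.88 km

t_c = [1/(k_a−k_d)] ln[(k_a/k_d)(1 − D₀(k_a−k_d)/(k_d L₀))]
= [1/(1.89−0.406)] ln[(1.89/0.406)(1 − 1.15×1.484/(0.406×39.6))]
= (1/1.484) ln[4.655 × 0.8939] = 0.6739 × ln(4.161) = 0.6739 × 1.426 = 0.9608 d.
D_c = (k_d/k_a) L₀ e^(−k_d t_c) = (0.406/1.89) × 39.6 × e^(−0.406×0.9608) = 0.2148 × 39.6 × 0.6770 = 5.759 mg/L.
Minimum DO = C_s − D_c = 7.85 − 5.759 = 2.091 mg/L.
x_c = v t_c = 0.119 m/s × 0.9608 d × 86400 s/d = 9878 m ≈ 9.88 km.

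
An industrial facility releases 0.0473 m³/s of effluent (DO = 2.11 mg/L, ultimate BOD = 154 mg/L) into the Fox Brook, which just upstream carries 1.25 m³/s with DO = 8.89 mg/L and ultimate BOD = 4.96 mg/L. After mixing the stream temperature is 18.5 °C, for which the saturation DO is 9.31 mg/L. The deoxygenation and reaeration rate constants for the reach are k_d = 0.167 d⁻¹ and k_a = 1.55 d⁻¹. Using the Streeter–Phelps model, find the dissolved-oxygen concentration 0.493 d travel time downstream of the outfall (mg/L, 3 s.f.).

Mixed DO = (1.25×8.89 + 0.0473×2.11)/(1.25+0.0473) = 11.21/1.297 = 8.643 mg/L.
Mixed L₀ = (1.25×4.96 + 0.0473×154)/(1.297) = 13.48/1.297 = 10.39 mg/L.
Initial deficit D₀ = C_s − DO₀ = 9.31 − 8.643 = 0.6672 mg/L.
D(0.493) = [0.167×10.39/(1.55−0.167)](e^(−0.167×0.493) − e^(−1.55×0.493)) + 0.6672 e^(−1.55×0.493)
= 1.255 × (0.9210 − 0.4657) + 0.6672 × 0.4657 = 0.8821 mg/L.
DO = 9.31 − 0.8821 = 8.428 mg/L.

DO ≈ 8.43 mg/L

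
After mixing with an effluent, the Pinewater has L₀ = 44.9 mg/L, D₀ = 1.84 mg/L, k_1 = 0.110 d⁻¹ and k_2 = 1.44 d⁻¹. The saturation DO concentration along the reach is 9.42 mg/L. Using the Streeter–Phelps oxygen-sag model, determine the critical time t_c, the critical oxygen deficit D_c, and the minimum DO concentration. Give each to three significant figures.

t_c = [1/(k_2−k_1)] ln[(k_2/k_1)(1 − D₀(k_2−k_1)/(k_1 L₀))]
= [1/(1.44−0.110)] ln[(1.44/0.110)(1 − 1.84×1.330/(0.110×44.9))]
= (1/1.330) ln[13.09 × 0.5045] = 0.7519 × ln(6.605) = 0.7519 × 1.888 = 1.419 d.
D_c = (k_1/k_2) L₀ e^(−k_1 t_c) = (0.110/1.44) × 44.9 × e^(−0.110×1.419) = 0.07639 × 44.9 × 0.8554 = 2.934 mg/L.
Minimum DO = C_s − D_c = 9.42 − 2.934 = 6.486 mg/L.

t_c ≈ 1.42 d; D_c ≈ 2.93 mg/L; min DO ≈ 6.49 mg/L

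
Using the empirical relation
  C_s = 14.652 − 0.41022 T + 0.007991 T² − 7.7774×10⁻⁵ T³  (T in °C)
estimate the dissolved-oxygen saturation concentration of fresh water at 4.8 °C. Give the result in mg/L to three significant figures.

C_s = 14.652 − 0.41022×4.8 + 0.007991×4.8² − 7.7774×10⁻⁵×4.8³ = 12.86 mg/L.

C_s ≈ 12.9 mg/L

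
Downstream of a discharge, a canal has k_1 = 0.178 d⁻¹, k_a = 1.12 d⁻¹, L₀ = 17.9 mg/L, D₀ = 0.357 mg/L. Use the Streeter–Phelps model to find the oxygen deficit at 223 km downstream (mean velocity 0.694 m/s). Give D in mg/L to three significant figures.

D ≈ 1.70 mg/L

Travel time t = x/v = 223 km / (0.694 m/s) = 223000 m / 0.694 m/s = 321300 s = 3.719 d.
k_1 L₀/(k_a−k_1) = 0.178×17.9/(1.12−0.178) = 3.186/0.9420 = 3.382 mg/L.
e^(−k_1 t) = e^(−0.178×3.719) = 0.5158; e^(−k_a t) = e^(−1.12×3.719) = 0.01552.
D = 3.382 × (0.5158 − 0.01552) + 0.357 × 0.01552 = 1.692 + 0.005542 = 1.698 mg/L.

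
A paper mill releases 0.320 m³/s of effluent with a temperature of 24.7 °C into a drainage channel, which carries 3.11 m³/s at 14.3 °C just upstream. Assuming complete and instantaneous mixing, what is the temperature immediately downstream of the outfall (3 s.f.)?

Flow-weighted mixing: C = (Q_r C_r + Q_w C_w)/(Q_r + Q_w)
= (3.11×14.3 + 0.320×24.7)/(3.11 + 0.320) = 52.38/3.430 = 15.27 °C.

15.3 °C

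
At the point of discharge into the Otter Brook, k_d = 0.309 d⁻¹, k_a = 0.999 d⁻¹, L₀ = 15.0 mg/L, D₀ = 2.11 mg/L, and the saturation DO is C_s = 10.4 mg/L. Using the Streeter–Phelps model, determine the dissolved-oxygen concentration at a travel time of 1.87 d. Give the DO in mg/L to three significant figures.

DO ≈ 7.34 mg/L

k_d L₀/(k_a−k_d) = 0.309×15.0/(0.999−0.309) = 4.635/0.6900 = 6.717 mg/L.
e^(−k_d t) = e^(−0.309×1.870) = 0.5611; e^(−k_a t) = e^(−0.999×1.870) = 0.1544.
D = 6.717 × (0.5611 − 0.1544) + 2.11 × 0.1544 = 2.732 + 0.3258 = 3.058 mg/L.
DO = C_s − D = 10.4 − 3.058 = 7.342 mg/L.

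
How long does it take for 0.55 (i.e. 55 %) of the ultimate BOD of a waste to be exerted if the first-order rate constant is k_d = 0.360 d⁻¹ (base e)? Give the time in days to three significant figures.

y/L₀ = 1 − e^(−k_d t) = 0.55 ⇒ e^(−k_d t) = 0.450
t = −ln(0.450) / 0.360 = 0.7985 / 0.360 = 2.218 d.

t ≈ 2.22 d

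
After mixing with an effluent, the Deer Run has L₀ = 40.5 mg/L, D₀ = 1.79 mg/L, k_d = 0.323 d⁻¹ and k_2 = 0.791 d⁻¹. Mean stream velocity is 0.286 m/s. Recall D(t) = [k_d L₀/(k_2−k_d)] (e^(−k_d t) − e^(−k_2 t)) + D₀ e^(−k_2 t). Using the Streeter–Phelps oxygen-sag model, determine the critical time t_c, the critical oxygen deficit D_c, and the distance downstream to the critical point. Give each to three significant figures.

t_c = [1/(k_2−k_d)] ln[(k_2/k_d)(1 − D₀(k_2−k_d)/(k_d L₀))]
= [1/(0.791−0.323)] ln[(0.791/0.323)(1 − 1.79×0.4680/(0.323×40.5))]
= (1/0.4680) ln[2.449 × 0.9360] = 2.137 × ln(2.292) = 2.137 × 0.8295 = 1.772 d.
D_c = (k_d/k_2) L₀ e^(−k_d t_c) = (0.323/0.791) × 40.5 × e^(−0.323×1.772) = 0.4083 × 40.5 × 0.5641 = 9.330 mg/L.
x_c = v t_c = 0.286 m/s × 1.772 d × 86400 s/d = 43800 m ≈ 43.8 km.

t_c ≈ 1.77 d; D_c ≈ 9.33 mg/L; x_c ≈ 43.8 km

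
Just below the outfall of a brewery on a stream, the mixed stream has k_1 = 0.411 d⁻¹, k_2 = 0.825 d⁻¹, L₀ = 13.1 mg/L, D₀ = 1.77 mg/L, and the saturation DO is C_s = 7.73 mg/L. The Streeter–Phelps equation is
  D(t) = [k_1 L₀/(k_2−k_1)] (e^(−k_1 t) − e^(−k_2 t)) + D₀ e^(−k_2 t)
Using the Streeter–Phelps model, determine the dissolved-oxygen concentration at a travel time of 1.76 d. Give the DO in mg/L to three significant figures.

DO ≈ 4.05 mg/L

k_1 L₀/(k_2−k_1) = 0.411×13.1/(0.825−0.411) = 5.384/0.4140 = 13.01 mg/L.
e^(−k_1 t) = e^(−0.411×1.760) = 0.4851; e^(−k_2 t) = e^(−0.825×1.760) = 0.2341.
D = 13.01 × (0.4851 − 0.2341) + 1.77 × 0.2341 = 3.265 + 0.4144 = 3.679 mg/L.
DO = C_s − D = 7.73 − 3.679 = 4.051 mg/L.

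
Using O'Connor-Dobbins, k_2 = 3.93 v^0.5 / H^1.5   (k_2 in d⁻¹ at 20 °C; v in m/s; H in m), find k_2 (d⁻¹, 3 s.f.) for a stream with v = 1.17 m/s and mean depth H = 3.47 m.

k_2 = 3.93 × 1.17^0.5 / 3.47^1.5 = 3.93 × 1.082 / 6.464 = 0.6576 d⁻¹.

k_2 ≈ 0.658 d⁻¹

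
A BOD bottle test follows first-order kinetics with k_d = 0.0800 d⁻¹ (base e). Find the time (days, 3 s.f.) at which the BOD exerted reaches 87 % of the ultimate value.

y/L₀ = 1 − e^(−k_d t) = 0.87 ⇒ e^(−k_d t) = 0.130
t = −ln(0.130) / 0.0800 = 2.040 / 0.0800 = 25.50 d.

t ≈ 25.5 d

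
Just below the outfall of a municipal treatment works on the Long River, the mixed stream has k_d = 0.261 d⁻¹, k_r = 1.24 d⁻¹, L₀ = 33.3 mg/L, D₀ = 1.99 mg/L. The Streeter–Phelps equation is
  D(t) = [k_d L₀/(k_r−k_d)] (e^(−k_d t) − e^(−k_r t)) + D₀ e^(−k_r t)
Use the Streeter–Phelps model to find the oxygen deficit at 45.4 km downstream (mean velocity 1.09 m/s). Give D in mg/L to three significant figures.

D ≈ 4.04 mg/L

Travel time t = x/v = 45.4 km / (1.09 m/s) = 45400 m / 1.09 m/s = 41650 s = 0.4821 d.
k_d L₀/(k_r−k_d) = 0.261×33.3/(1.24−0.261) = 8.691/0.9790 = 8.878 mg/L.
e^(−k_d t) = e^(−0.261×0.4821) = 0.8818; e^(−k_r t) = e^(−1.24×0.4821) = 0.5500.
D = 8.878 × (0.8818 − 0.5500) + 1.99 × 0.5500 = 2.945 + 1.095 = 4.040 mg/L.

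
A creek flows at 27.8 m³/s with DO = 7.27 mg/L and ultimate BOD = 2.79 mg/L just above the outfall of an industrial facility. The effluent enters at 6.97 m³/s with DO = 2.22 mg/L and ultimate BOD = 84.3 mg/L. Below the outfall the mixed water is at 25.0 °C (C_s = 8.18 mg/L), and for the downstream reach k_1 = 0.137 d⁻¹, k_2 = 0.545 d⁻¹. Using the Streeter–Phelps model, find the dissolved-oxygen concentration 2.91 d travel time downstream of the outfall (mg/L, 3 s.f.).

DO ≈ 4.79 mg/L

Mixed DO = (27.8×7.27 + 6.97×2.22)/(27.8+6.97) = 217.6/34.77 = 6.258 mg/L.
Mixed L₀ = (27.8×2.79 + 6.97×84.3)/(34.77) = 665.1/34.77 = 19.13 mg/L.
Initial deficit D₀ = C_s − DO₀ = 8.18 − 6.258 = 1.922 mg/L.
D(2.91) = [0.137×19.13/(0.545−0.137)](e^(−0.137×2.91) − e^(−0.545×2.91)) + 1.922 e^(−0.545×2.91)
= 6.423 × (0.6712 − 0.2048) + 1.922 × 0.2048 = 3.390 mg/L.
DO = 8.18 − 3.390 = 4.790 mg/L.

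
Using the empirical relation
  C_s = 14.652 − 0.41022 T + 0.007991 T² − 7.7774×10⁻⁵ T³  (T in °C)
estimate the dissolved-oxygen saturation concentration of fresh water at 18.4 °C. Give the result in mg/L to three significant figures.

C_s ≈ 9.32 mg/L

C_s = 14.652 − 0.41022×18.4 + 0.007991×18.4² − 7.7774×10⁻⁵×18.4³ = 9.325 mg/L.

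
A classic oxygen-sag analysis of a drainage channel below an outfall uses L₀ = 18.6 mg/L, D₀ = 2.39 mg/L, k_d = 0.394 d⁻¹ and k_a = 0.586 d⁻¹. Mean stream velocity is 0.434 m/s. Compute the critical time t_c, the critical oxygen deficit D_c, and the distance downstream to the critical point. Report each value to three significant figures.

At the critical point dD/dt = 0, so k_d L₀ e^(−k_d t) = k_a D. Substituting D(t) from the Streeter–Phelps equation and solving for t gives
t_c = ln[(k_a/k_d)(1 − D₀(k_a−k_d)/(k_d L₀))] / (k_a−k_d).
Here k_a−k_d = 0.1920 d⁻¹ and 1 − D₀(k_a−k_d)/(k_d L₀) = 1 − 2.39×0.1920/(0.394×18.6) = 0.9374, so
t_c = ln(1.487 × 0.9374) / 0.1920 = 0.3323 / 0.1920 = 1.731 d.
L(t_c) = L₀ e^(−k_d t_c) = 18.6 × 0.5056 = 9.405 mg/L, and at the critical point k_a D_c = k_d L, so D_c = (0.394/0.586) × 9.405 = 6.324 mg/L.
x_c = v t_c = 0.434 m/s × 1.731 d × 86400 s/d = 64900 m ≈ 64.9 km.

t_c ≈ 1.73 d; D_c ≈ 6.32 mg/L; x_c ≈ 64.9 km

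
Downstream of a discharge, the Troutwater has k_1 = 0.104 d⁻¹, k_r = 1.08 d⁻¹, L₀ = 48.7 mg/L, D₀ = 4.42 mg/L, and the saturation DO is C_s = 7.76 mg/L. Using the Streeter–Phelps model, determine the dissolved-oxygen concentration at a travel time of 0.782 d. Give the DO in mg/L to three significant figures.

DO ≈ 3.31 mg/L

k_1 L₀/(k_r−k_1) = 0.104×48.7/(1.08−0.104) = 5.065/0.9760 = 5.189 mg/L.
e^(−k_1 t) = e^(−0.104×0.7820) = 0.9219; e^(−k_r t) = e^(−1.08×0.7820) = 0.4297.
D = 5.189 × (0.9219 − 0.4297) + 4.42 × 0.4297 = 2.554 + 1.899 = 4.453 mg/L.
DO = C_s − D = 7.76 − 4.453 = 3.307 mg/L.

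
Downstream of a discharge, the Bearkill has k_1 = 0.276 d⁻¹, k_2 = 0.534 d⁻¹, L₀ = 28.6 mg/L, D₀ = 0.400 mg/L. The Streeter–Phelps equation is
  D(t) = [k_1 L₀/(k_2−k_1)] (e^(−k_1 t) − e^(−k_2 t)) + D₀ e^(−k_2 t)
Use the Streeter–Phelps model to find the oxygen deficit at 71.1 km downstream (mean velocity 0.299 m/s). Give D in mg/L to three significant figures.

Travel time t = x/v = 71.1 km / (0.299 m/s) = 71100 m / 0.299 m/s = 237800 s = 2.752 d.
k_1 L₀/(k_2−k_1) = 0.276×28.6/(0.534−0.276) = 7.894/0.2580 = 30.60 mg/L.
e^(−k_1 t) = e^(−0.276×2.752) = 0.4678; e^(−k_2 t) = e^(−0.534×2.752) = 0.2300.
D = 30.60 × (0.4678 − 0.2300) + 0.400 × 0.2300 = 7.277 + 0.09200 = 7.369 mg/L.

D ≈ 7.37 mg/L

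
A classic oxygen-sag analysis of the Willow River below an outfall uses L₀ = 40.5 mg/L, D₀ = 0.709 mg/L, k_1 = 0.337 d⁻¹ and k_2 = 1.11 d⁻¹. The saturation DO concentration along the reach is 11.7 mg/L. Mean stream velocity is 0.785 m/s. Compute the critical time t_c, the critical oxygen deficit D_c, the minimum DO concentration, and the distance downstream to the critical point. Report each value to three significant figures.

t_c ≈ 1.49 d; D_c ≈ 7.44 mg/L; min DO ≈ 4.26 mg/L; x_c ≈ 101 km

At the critical point dD/dt = 0, so k_1 L₀ e^(−k_1 t) = k_2 D. Substituting D(t) from the Streeter–Phelps equation and solving for t gives
t_c = ln[(k_2/k_1)(1 − D₀(k_2−k_1)/(k_1 L₀))] / (k_2−k_1).
Here k_2−k_1 = 0.7730 d⁻¹ and 1 − D₀(k_2−k_1)/(k_1 L₀) = 1 − 0.709×0.7730/(0.337×40.5) = 0.9598, so
t_c = ln(3.294 × 0.9598) / 0.7730 = 1.151 / 0.7730 = 1.489 d.
L(t_c) = L₀ e^(−k_1 t_c) = 40.5 × 0.6054 = 24.52 mg/L, and at the critical point k_2 D_c = k_1 L, so D_c = (0.337/1.11) × 24.52 = 7.444 mg/L.
Minimum DO = C_s − D_c = 11.7 − 7.444 = 4.256 mg/L.
x_c = v t_c = 0.785 m/s × 1.489 d × 86400 s/d = 101000 m ≈ 101 km.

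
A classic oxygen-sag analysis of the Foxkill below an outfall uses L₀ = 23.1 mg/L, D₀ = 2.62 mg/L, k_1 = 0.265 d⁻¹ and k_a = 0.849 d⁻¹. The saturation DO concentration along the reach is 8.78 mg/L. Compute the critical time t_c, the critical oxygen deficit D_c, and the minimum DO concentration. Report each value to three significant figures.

At the critical point dD/dt = 0, so k_1 L₀ e^(−k_1 t) = k_a D. Substituting D(t) from the Streeter–Phelps equation and solving for t gives
t_c = ln[(k_a/k_1)(1 − D₀(k_a−k_1)/(k_1 L₀))] / (k_a−k_1).
Here k_a−k_1 = 0.5840 d⁻¹ and 1 − D₀(k_a−k_1)/(k_1 L₀) = 1 − 2.62×0.5840/(0.265×23.1) = 0.7500, so
t_c = ln(3.204 × 0.7500) / 0.5840 = 0.8767 / 0.5840 = 1.501 d.
D_c = (k_1/k_a) L₀ e^(−k_1 t_c) = (0.265/0.849) × 23.1 × e^(−0.265×1.501) = 0.3121 × 23.1 × 0.6718 = 4.844 mg/L.
Minimum DO = C_s − D_c = 8.78 − 4.844 = 3.936 mg/L.

t_c ≈ 1.50 d; D_c ≈ 4.84 mg/L; min DO ≈ 3.94 mg/L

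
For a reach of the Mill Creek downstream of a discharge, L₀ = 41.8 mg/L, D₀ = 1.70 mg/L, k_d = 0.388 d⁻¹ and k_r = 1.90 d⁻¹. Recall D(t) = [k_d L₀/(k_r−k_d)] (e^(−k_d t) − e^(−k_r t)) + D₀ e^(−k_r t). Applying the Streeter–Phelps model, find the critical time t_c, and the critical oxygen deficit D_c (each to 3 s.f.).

With k_r/k_d = 4.897 and 1 − D₀(k_r−k_d)/(k_d L₀) = 0.8415,
t_c = ln(4.897 × 0.8415) / (1.90 − 0.388) = ln(4.121) / 1.512 = 1.416/1.512 = 0.9365 d.
L(t_c) = L₀ e^(−k_d t_c) = 41.8 × 0.6953 = 29.06 mg/L, and at the critical point k_r D_c = k_d L, so D_c = (0.388/1.90) × 29.06 = 5.935 mg/L.

t_c ≈ 0.937 d; D_c ≈ 5.94 mg/L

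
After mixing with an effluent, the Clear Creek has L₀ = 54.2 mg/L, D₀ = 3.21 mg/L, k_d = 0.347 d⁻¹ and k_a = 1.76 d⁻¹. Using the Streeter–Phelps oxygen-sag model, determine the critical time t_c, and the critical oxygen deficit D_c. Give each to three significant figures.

t_c ≈ 0.954 d; D_c ≈ 7.67 mg/L

t_c = [1/(k_a−k_d)] ln[(k_a/k_d)(1 − D₀(k_a−k_d)/(k_d L₀))]
= [1/(1.76−0.347)] ln[(1.76/0.347)(1 − 3.21×1.413/(0.347×54.2))]
= (1/1.413) ln[5.072 × 0.7588] = 0.7077 × ln(3.849) = 0.7077 × 1.348 = 0.9538 d.
D_c = (k_d/k_a) L₀ e^(−k_d t_c) = (0.347/1.76) × 54.2 × e^(−0.347×0.9538) = 0.1972 × 54.2 × 0.7182 = 7.675 mg/L.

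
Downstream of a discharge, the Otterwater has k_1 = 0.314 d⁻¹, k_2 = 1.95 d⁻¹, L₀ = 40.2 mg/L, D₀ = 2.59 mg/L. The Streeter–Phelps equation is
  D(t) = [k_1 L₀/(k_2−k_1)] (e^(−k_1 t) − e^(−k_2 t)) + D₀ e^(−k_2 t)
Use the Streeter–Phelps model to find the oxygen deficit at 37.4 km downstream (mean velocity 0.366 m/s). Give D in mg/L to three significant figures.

D ≈ 4.81 mg/L

Travel time t = x/v = 37.4 km / (0.366 m/s) = 37400 m / 0.366 m/s = 102200 s = 1.183 d.
k_1 L₀/(k_2−k_1) = 0.314×40.2/(1.95−0.314) = 12.62/1.636 = 7.716 mg/L.
e^(−k_1 t) = e^(−0.314×1.183) = 0.6898; e^(−k_2 t) = e^(−1.95×1.183) = 0.09963.
D = 7.716 × (0.6898 − 0.09963) + 2.59 × 0.09963 = 4.553 + 0.2580 = 4.811 mg/L.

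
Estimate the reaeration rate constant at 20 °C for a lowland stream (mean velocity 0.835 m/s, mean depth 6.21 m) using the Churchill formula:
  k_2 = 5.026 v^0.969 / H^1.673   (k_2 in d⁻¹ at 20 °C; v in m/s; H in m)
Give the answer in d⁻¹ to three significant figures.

k_2 ≈ 0.199 d⁻¹

k_2 = 5.026 × 0.835^0.969 / 6.21^1.673 = 5.026 × 0.8397 / 21.22 = 0.1988 d⁻¹.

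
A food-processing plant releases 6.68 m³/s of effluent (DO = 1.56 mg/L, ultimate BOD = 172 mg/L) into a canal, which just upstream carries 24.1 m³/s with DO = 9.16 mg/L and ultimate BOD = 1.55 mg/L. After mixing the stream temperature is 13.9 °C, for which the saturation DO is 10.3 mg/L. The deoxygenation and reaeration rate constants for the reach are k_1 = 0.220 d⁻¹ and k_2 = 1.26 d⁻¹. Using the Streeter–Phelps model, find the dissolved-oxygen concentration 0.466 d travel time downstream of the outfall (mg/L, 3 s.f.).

Mixed DO = (24.1×9.16 + 6.68×1.56)/(24.1+6.68) = 231.2/30.78 = 7.511 mg/L.
Mixed L₀ = (24.1×1.55 + 6.68×172)/(30.78) = 1186/30.78 = 38.54 mg/L.
Initial deficit D₀ = C_s − DO₀ = 10.3 − 7.511 = 2.789 mg/L.
D(0.466) = [0.220×38.54/(1.26−0.220)](e^(−0.220×0.466) − e^(−1.26×0.466)) + 2.789 e^(−1.26×0.466)
= 8.153 × (0.9026 − 0.5559) + 2.789 × 0.5559 = 4.377 mg/L.
DO = 10.3 − 4.377 = 5.923 mg/L.

DO ≈ 5.92 mg/L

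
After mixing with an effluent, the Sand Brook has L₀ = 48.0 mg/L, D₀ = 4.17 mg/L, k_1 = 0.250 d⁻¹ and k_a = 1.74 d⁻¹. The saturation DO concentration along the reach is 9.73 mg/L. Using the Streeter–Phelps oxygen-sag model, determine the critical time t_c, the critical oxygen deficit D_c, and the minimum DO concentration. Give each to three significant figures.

t_c ≈ 0.813 d; D_c ≈ 5.63 mg/L; min DO ≈ 4.10 mg/L

At the critical point dD/dt = 0, so k_1 L₀ e^(−k_1 t) = k_a D. Substituting D(t) from the Streeter–Phelps equation and solving for t gives
t_c = ln[(k_a/k_1)(1 − D₀(k_a−k_1)/(k_1 L₀))] / (k_a−k_1).
Here k_a−k_1 = 1.490 d⁻¹ and 1 − D₀(k_a−k_1)/(k_1 L₀) = 1 − 4.17×1.490/(0.250×48.0) = 0.4822, so
t_c = ln(6.960 × 0.4822) / 1.490 = 1.211 / 1.490 = 0.8126 d.
L(t_c) = L₀ e^(−k_1 t_c) = 48.0 × 0.8161 = 39.18 mg/L, and at the critical point k_a D_c = k_1 L, so D_c = (0.250/1.74) × 39.18 = 5.629 mg/L.
Minimum DO = C_s − D_c = 9.73 − 5.629 = 4.101 mg/L.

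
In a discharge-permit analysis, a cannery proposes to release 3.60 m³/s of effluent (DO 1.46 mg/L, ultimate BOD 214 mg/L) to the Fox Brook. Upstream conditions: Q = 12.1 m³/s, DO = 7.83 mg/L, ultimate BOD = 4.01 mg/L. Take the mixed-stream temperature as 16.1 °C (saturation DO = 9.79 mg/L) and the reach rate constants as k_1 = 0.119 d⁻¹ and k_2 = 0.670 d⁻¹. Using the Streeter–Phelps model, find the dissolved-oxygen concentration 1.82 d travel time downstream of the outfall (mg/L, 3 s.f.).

Mixed DO = (12.1×7.83 + 3.60×1.46)/(12.1+3.60) = 100.0/15.70 = 6.369 mg/L.
Mixed L₀ = (12.1×4.01 + 3.60×214)/(15.70) = 818.9/15.70 = 52.16 mg/L.
Initial deficit D₀ = C_s − DO₀ = 9.79 − 6.369 = 3.421 mg/L.
D(1.82) = [0.119×52.16/(0.670−0.119)](e^(−0.119×1.82) − e^(−0.670×1.82)) + 3.421 e^(−0.670×1.82)
= 11.27 × (0.8053 − 0.2954) + 3.421 × 0.2954 = 6.754 mg/L.
DO = 9.79 − 6.754 = 3.036 mg/L.

DO ≈ 3.04 mg/L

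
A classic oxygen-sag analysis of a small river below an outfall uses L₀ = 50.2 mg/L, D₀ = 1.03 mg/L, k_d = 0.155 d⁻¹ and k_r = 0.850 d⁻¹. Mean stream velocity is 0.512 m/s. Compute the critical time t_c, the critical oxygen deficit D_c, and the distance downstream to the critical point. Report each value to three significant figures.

t_c ≈ 2.31 d; D_c ≈ 6.40 mg/L; x_c ≈ 102 km

At the critical point dD/dt = 0, so k_d L₀ e^(−k_d t) = k_r D. Substituting D(t) from the Streeter–Phelps equation and solving for t gives
t_c = ln[(k_r/k_d)(1 − D₀(k_r−k_d)/(k_d L₀))] / (k_r−k_d).
Here k_r−k_d = 0.6950 d⁻¹ and 1 − D₀(k_r−k_d)/(k_d L₀) = 1 − 1.03×0.6950/(0.155×50.2) = 0.9080, so
t_c = ln(5.484 × 0.9080) / 0.6950 = 1.605 / 0.6950 = 2.310 d.
D_c = (k_d/k_r) L₀ e^(−k_d t_c) = (0.155/0.850) × 50.2 × e^(−0.155×2.310) = 0.1824 × 50.2 × 0.6991 = 6.399 mg/L.
x_c = v t_c = 0.512 m/s × 2.310 d × 86400 s/d = 102200 m ≈ 102 km.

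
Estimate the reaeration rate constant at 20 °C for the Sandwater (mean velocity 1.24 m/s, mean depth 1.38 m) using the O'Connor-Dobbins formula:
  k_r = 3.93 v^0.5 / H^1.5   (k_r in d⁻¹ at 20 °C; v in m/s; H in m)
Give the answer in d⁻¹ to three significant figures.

k_r = 3.93 × 1.24^0.5 / 1.38^1.5 = 3.93 × 1.114 / 1.621 = 2.700 d⁻¹.

k_r ≈ 2.70 d⁻¹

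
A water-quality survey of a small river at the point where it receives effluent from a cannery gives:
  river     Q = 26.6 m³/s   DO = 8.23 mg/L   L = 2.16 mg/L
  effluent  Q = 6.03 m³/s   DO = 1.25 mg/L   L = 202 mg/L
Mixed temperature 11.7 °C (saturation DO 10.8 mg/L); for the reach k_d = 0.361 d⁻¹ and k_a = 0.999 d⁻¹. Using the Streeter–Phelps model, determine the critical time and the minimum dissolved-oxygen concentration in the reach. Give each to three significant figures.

Mixed DO = (26.6×8.23 + 6.03×1.25)/(26.6+6.03) = 226.5/32.63 = 6.940 mg/L.
Mixed L₀ = (26.6×2.16 + 6.03×202)/(32.63) = 1276/32.63 = 39.09 mg/L.
Initial deficit D₀ = C_s − DO₀ = 10.8 − 6.940 = 3.860 mg/L.
t_c = (1/0.6380) ln[(0.999/0.361)(1 − 3.860×0.6380/(0.361×39.09))] = 1.567 × ln(2.284) = 1.295 d.
D_c = (0.361/0.999) × 39.09 × e^(−0.361×1.295) = 0.3614 × 39.09 × 0.6266 = 8.851 mg/L.
Minimum DO = 10.8 − 8.851 = 1.949 mg/L.

t_c ≈ 1.29 d; minimum DO ≈ 1.95 mg/L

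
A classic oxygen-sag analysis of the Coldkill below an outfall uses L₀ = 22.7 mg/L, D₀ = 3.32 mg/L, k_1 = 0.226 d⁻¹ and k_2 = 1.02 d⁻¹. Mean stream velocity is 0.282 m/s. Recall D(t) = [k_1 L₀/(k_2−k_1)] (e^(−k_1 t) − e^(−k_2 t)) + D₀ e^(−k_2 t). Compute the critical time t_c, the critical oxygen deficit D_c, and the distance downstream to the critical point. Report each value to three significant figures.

t_c ≈ 0.990 d; D_c ≈ 4.02 mg/L; x_c ≈ 24.1 km

t_c = [1/(k_2−k_1)] ln[(k_2/k_1)(1 − D₀(k_2−k_1)/(k_1 L₀))]
= [1/(1.02−0.226)] ln[(1.02/0.226)(1 − 3.32×0.7940/(0.226×22.7))]
= (1/0.7940) ln[4.513 × 0.4862] = 1.259 × ln(2.194) = 1.259 × 0.7858 = 0.9897 d.
L(t_c) = L₀ e^(−k_1 t_c) = 22.7 × 0.7996 = 18.15 mg/L, and at the critical point k_2 D_c = k_1 L, so D_c = (0.226/1.02) × 18.15 = 4.022 mg/L.
x_c = v t_c = 0.282 m/s × 0.9897 d × 86400 s/d = 24110 m ≈ 24.1 km.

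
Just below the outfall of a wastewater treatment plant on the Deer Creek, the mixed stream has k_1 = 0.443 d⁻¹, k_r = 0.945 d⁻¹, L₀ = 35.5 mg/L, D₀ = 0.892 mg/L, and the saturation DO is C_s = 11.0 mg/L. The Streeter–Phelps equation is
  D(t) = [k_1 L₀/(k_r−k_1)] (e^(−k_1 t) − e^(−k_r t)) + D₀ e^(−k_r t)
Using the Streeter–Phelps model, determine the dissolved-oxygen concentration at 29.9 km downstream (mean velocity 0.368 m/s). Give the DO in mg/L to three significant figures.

Travel time t = x/v = 29.9 km / (0.368 m/s) = 29900 m / 0.368 m/s = 81250 s = 0.9404 d.
k_1 L₀/(k_r−k_1) = 0.443×35.5/(0.945−0.443) = 15.73/0.5020 = 31.33 mg/L.
e^(−k_1 t) = e^(−0.443×0.9404) = 0.6593; e^(−k_r t) = e^(−0.945×0.9404) = 0.4112.
D = 31.33 × (0.6593 − 0.4112) + 0.892 × 0.4112 = 7.772 + 0.3668 = 8.139 mg/L.
DO = C_s − D = 11.0 − 8.139 = 2.861 mg/L.

DO ≈ 2.86 mg/L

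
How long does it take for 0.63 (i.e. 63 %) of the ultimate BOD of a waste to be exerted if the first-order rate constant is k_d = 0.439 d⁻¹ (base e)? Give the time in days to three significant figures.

t ≈ 2.26 d

y/L₀ = 1 − e^(−k_d t) = 0.63 ⇒ e^(−k_d t) = 0.370
t = −ln(0.370) / 0.439 = 0.9943 / 0.439 = 2.265 d.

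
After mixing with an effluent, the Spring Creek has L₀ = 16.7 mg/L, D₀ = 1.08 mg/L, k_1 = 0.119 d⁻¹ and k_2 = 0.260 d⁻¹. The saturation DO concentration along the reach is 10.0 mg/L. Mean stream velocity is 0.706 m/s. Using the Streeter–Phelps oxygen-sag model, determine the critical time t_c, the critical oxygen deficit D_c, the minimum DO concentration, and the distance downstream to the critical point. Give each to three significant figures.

With k_2/k_1 = 2.185 and 1 − D₀(k_2−k_1)/(k_1 L₀) = 0.9234,
t_c = ln(2.185 × 0.9234) / (0.260 − 0.119) = ln(2.017) / 0.1410 = 0.7018/0.1410 = 4.978 d.
D_c = (k_1/k_2) L₀ e^(−k_1 t_c) = (0.119/0.260) × 16.7 × e^(−0.119×4.978) = 0.4577 × 16.7 × 0.5530 = 4.227 mg/L.
Minimum DO = C_s − D_c = 10.0 − 4.227 = 5.773 mg/L.
x_c = v t_c = 0.706 m/s × 4.978 d × 86400 s/d = 303600 m ≈ 304 km.

t_c ≈ 4.98 d; D_c ≈ 4.23 mg/L; min DO ≈ 5.77 mg/L; x_c ≈ 304 km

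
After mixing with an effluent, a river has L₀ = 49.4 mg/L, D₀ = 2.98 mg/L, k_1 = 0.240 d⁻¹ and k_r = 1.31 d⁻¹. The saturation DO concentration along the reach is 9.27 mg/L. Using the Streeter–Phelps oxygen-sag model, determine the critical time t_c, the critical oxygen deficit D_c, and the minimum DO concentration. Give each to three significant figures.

t_c ≈ 1.29 d; D_c ≈ 6.64 mg/L; min DO ≈ 2.63 mg/L

At the critical point dD/dt = 0, so k_1 L₀ e^(−k_1 t) = k_r D. Substituting D(t) from the Streeter–Phelps equation and solving for t gives
t_c = ln[(k_r/k_1)(1 − D₀(k_r−k_1)/(k_1 L₀))] / (k_r−k_1).
Here k_r−k_1 = 1.070 d⁻¹ and 1 − D₀(k_r−k_1)/(k_1 L₀) = 1 − 2.98×1.070/(0.240×49.4) = 0.7311, so
t_c = ln(5.458 × 0.7311) / 1.070 = 1.384 / 1.070 = 1.293 d.
L(t_c) = L₀ e^(−k_1 t_c) = 49.4 × 0.7332 = 36.22 mg/L, and at the critical point k_r D_c = k_1 L, so D_c = (0.240/1.31) × 36.22 = 6.635 mg/L.
Minimum DO = C_s − D_c = 9.27 − 6.635 = 2.635 mg/L.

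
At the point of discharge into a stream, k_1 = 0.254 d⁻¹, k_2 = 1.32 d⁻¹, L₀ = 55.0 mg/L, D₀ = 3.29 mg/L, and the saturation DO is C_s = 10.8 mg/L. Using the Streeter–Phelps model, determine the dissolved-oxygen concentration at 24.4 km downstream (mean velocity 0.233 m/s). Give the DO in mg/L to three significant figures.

DO ≈ 3.15 mg/L

Travel time t = x/v = 24.4 km / (0.233 m/s) = 24400 m / 0.233 m/s = 104700 s = 1.212 d.
k_1 L₀/(k_2−k_1) = 0.254×55.0/(1.32−0.254) = 13.97/1.066 = 13.11 mg/L.
e^(−k_1 t) = e^(−0.254×1.212) = 0.7350; e^(−k_2 t) = e^(−1.32×1.212) = 0.2019.
D = 13.11 × (0.7350 − 0.2019) + 3.29 × 0.2019 = 6.986 + 0.6643 = 7.651 mg/L.
DO = C_s − D = 10.8 − 7.651 = 3.149 mg/L.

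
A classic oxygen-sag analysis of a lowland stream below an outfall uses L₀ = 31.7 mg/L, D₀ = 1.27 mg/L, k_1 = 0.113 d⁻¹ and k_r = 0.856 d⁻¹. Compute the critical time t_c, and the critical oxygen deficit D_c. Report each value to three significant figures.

t_c ≈ 2.31 d; D_c ≈ 3.22 mg/L

With k_r/k_1 = 7.575 and 1 − D₀(k_r−k_1)/(k_1 L₀) = 0.7366,
t_c = ln(7.575 × 0.7366) / (0.856 − 0.113) = ln(5.580) / 0.7430 = 1.719/0.7430 = 2.314 d.
D_c = (k_1/k_r) L₀ e^(−k_1 t_c) = (0.113/0.856) × 31.7 × e^(−0.113×2.314) = 0.1320 × 31.7 × 0.7699 = 3.222 mg/L.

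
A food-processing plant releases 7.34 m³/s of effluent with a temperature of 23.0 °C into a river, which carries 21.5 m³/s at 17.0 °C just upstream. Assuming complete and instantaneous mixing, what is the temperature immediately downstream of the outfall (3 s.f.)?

Flow-weighted mixing: C = (Q_r C_r + Q_w C_w)/(Q_r + Q_w)
= (21.5×17.0 + 7.34×23.0)/(21.5 + 7.34) = 534.3/28.84 = 18.53 °C.

18.5 °C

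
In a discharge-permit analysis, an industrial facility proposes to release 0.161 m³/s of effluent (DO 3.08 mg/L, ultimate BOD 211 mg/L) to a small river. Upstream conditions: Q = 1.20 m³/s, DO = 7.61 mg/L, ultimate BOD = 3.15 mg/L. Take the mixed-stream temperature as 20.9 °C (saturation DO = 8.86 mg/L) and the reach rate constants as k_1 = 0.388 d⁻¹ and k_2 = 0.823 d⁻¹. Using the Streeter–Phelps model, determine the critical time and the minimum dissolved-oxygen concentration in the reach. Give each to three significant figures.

Mixed DO = (1.20×7.61 + 0.161×3.08)/(1.20+0.161) = 9.628/1.361 = 7.074 mg/L.
Mixed L₀ = (1.20×3.15 + 0.161×211)/(1.361) = 37.75/1.361 = 27.74 mg/L.
Initial deficit D₀ = C_s − DO₀ = 8.86 − 7.074 = 1.786 mg/L.
t_c = (1/0.4350) ln[(0.823/0.388)(1 − 1.786×0.4350/(0.388×27.74))] = 2.299 × ln(1.968) = 1.556 d.
D_c = (0.388/0.823) × 27.74 × e^(−0.388×1.556) = 0.4714 × 27.74 × 0.5467 = 7.149 mg/L.
Minimum DO = 8.86 − 7.149 = 1.711 mg/L.

t_c ≈ 1.56 d; minimum DO ≈ 1.71 mg/L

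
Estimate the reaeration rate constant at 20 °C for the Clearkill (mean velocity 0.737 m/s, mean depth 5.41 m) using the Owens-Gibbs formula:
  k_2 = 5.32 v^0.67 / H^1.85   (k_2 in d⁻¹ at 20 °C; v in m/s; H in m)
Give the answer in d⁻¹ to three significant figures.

k_2 = 5.32 × 0.737^0.67 / 5.41^1.85 = 5.32 × 0.8151 / 22.72 = 0.1909 d⁻¹.

k_2 ≈ 0.191 d⁻¹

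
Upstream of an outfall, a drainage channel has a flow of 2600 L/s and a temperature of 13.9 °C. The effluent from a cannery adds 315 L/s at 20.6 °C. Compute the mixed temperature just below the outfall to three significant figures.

14.6 °C

Flow-weighted mixing: C = (Q_r C_r + Q_w C_w)/(Q_r + Q_w)
= (2600×13.9 + 315×20.6)/(2600 + 315) = 42630/2915 = 14.62 °C.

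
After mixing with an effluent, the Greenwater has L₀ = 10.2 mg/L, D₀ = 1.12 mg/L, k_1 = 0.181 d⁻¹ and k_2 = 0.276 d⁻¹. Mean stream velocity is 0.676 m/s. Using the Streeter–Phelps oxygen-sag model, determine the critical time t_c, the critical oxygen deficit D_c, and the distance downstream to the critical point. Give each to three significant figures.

t_c ≈ 3.82 d; D_c ≈ 3.35 mg/L; x_c ≈ 223 km

At the critical point dD/dt = 0, so k_1 L₀ e^(−k_1 t) = k_2 D. Substituting D(t) from the Streeter–Phelps equation and solving for t gives
t_c = ln[(k_2/k_1)(1 − D₀(k_2−k_1)/(k_1 L₀))] / (k_2−k_1).
Here k_2−k_1 = 0.09500 d⁻¹ and 1 − D₀(k_2−k_1)/(k_1 L₀) = 1 − 1.12×0.09500/(0.181×10.2) = 0.9424, so
t_c = ln(1.525 × 0.9424) / 0.09500 = 0.3625 / 0.09500 = 3.816 d.
D_c = (k_1/k_2) L₀ e^(−k_1 t_c) = (0.181/0.276) × 10.2 × e^(−0.181×3.816) = 0.6558 × 10.2 × 0.5012 = 3.353 mg/L.
x_c = v t_c = 0.676 m/s × 3.816 d × 86400 s/d = 222900 m ≈ 223 km.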